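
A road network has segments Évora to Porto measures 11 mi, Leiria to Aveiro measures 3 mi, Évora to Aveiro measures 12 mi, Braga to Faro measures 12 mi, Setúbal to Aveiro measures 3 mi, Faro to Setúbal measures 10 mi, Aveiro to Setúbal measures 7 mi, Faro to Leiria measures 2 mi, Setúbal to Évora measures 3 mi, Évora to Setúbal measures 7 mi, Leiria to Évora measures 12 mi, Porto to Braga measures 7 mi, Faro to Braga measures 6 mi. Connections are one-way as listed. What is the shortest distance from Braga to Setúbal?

Routes from Braga to Setúbal:
Braga - Faro - Leiria - Évora - Aveiro - Setúbal: 12 + 2 + 12 + 12 + 7 = 45
Braga - Faro - Leiria - Aveiro - Setúbal: 12 + 2 + 3 + 7 = 24
Braga - Faro - Leiria - Évora - Setúbal: 12 + 2 + 12 + 7 = 33
Braga - Faro - Setúbal: 12 + 10 = 22
Best route has total 22 mi.

22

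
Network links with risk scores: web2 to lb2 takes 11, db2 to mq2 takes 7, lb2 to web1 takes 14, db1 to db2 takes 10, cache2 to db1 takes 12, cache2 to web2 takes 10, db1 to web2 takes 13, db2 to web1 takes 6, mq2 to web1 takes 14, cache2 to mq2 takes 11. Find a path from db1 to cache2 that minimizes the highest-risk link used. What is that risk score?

11

Some routes from db1 to cache2:
db1→web2→cache2: max(13, 10) = 13
db1→cache2: max(12) = 12
db1→db2→mq2→cache2: max(10, 7, 11) = 11
Best route has worst link 11.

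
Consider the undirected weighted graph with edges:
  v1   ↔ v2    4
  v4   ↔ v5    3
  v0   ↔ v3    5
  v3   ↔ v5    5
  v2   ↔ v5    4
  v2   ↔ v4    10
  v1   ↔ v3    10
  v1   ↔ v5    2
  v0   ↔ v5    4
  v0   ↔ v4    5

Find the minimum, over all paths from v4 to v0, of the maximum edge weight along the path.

4

Comparing a few candidate routes:
v4 → v5 → v3 → v0: max(3, 5, 5) = 5
v4 → v0: max(5) = 5
v4 → v5 → v0: max(3, 4) = 4
The minimum achievable maximum is 4.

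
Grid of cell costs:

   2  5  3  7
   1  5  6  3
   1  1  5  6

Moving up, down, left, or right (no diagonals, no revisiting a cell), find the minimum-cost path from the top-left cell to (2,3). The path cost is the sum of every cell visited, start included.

Best path: [0,0] [1,0] [2,0] [2,1] [2,2] [2,3]
Cost: 2 + 1 + 1 + 1 + 5 + 6 = 16

16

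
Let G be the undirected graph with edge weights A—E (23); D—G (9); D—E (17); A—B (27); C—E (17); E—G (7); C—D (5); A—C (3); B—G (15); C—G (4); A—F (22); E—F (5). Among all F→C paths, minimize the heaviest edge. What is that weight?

Comparing a few candidate routes:
F -> E -> G -> C: max(5, 7, 4) = 7
F -> A -> C: max(22, 3) = 22
F -> E -> G -> D -> C: max(5, 7, 9, 5) = 9
F -> E -> C: max(5, 17) = 17
F -> E -> D -> C: max(5, 17, 5) = 17
F -> E -> D -> G -> C: max(5, 17, 9, 4) = 17
Smallest bottleneck: 7.

7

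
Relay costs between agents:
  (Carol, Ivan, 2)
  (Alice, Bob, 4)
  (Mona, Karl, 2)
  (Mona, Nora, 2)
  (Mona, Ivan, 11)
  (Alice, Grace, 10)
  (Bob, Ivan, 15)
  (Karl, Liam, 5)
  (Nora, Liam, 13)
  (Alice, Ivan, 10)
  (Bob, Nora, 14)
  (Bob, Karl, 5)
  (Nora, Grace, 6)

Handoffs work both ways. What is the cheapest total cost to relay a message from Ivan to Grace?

19

A few of the Ivan→Grace routes:
Ivan→Bob→Alice→Grace: 15 + 4 + 10 = 29
Ivan→Mona→Nora→Grace: 11 + 2 + 6 = 19
Ivan→Alice→Grace: 10 + 10 = 20
Best route has total 19.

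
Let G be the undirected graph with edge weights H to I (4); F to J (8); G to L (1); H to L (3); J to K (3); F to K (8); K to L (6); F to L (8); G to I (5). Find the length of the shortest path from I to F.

14

A few of the I→F routes:
I → G → L → F: 5 + 1 + 8 = 14
I → G → L → K → F: 5 + 1 + 6 + 8 = 20
I → G → L → K → J → F: 5 + 1 + 6 + 3 + 8 = 23
I → H → L → F: 4 + 3 + 8 = 15
I → H → L → K → F: 4 + 3 + 6 + 8 = 21
Best route has total 14.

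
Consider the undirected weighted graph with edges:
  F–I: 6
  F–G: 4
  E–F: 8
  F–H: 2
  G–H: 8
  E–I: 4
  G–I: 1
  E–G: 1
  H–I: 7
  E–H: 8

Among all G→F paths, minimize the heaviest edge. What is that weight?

Checking several routes:
G -> E -> I -> F: max(1, 4, 6) = 6
G -> I -> F: max(1, 6) = 6
G -> F: max(4) = 4
G -> H -> E -> F: max(8, 8, 8) = 8
G -> I -> H -> F: max(1, 7, 2) = 7
G -> E -> I -> H -> F: max(1, 4, 7, 2) = 7
Best route has worst link 4.

4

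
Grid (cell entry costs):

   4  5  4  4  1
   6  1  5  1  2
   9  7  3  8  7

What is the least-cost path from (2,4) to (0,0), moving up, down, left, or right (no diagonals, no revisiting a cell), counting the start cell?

25

Cheapest: r2c4 r1c4 r1c3 r1c2 r1c1 r0c1 r0c0
  7 + 2 + 1 + 5 + 1 + 5 + 4 = 25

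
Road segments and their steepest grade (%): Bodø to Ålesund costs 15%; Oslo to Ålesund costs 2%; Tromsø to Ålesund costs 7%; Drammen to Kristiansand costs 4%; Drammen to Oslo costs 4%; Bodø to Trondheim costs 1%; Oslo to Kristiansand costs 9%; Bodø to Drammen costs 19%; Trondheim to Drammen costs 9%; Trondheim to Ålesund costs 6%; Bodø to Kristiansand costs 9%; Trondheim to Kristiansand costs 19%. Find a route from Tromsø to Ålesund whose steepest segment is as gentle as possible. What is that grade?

7

Routes from Tromsø to Ålesund:
Tromsø -> Ålesund: max(7) = 7
Best route has worst link 7%.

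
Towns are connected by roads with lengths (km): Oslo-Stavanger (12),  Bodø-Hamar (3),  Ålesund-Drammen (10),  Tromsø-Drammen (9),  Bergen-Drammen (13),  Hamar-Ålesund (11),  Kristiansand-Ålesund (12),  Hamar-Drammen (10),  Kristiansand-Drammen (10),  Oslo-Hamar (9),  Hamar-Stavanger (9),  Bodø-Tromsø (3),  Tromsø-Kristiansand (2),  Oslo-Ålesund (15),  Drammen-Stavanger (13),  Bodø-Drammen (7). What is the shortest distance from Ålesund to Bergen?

A few of the Ålesund→Bergen routes:
Ålesund-Drammen-Bergen: 10 + 13 = 23
Ålesund-Kristiansand-Tromsø-Drammen-Bergen: 12 + 2 + 9 + 13 = 36
Ålesund-Hamar-Drammen-Bergen: 11 + 10 + 13 = 34
Ålesund-Hamar-Bodø-Drammen-Bergen: 11 + 3 + 7 + 13 = 34
Ålesund-Kristiansand-Drammen-Bergen: 12 + 10 + 13 = 35
Ålesund-Kristiansand-Tromsø-Bodø-Drammen-Bergen: 12 + 2 + 3 + 7 + 13 = 37
The minimum is 23 km.

23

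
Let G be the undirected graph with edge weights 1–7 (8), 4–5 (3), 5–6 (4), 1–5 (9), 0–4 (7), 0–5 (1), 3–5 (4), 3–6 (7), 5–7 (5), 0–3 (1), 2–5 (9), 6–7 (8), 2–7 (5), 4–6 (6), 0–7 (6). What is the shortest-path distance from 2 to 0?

A few of the 2→0 routes:
2 -> 5 -> 0: 9 + 1 = 10
2 -> 5 -> 3 -> 0: 9 + 4 + 1 = 14
2 -> 7 -> 0: 5 + 6 = 11
2 -> 7 -> 5 -> 0: 5 + 5 + 1 = 11
Shortest: 10.

10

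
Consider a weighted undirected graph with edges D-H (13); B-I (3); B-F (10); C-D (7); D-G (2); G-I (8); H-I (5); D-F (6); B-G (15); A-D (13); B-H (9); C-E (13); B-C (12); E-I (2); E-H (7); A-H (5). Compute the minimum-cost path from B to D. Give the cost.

13

Comparing a few candidate routes:
B -> I -> G -> D: 3 + 8 + 2 = 13
B -> F -> D: 10 + 6 = 16
B -> C -> D: 12 + 7 = 19
B -> I -> H -> D: 3 + 5 + 13 = 21
B -> H -> D: 9 + 13 = 22
B -> G -> D: 15 + 2 = 17
Shortest: 13.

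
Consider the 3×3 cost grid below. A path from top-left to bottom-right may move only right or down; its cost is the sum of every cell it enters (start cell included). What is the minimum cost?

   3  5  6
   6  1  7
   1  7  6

Cheapest: (0,0) (0,1) (1,1) (1,2) (2,2)
  3 + 5 + 1 + 7 + 6 = 22
(Top row then right column would cost 27.)

22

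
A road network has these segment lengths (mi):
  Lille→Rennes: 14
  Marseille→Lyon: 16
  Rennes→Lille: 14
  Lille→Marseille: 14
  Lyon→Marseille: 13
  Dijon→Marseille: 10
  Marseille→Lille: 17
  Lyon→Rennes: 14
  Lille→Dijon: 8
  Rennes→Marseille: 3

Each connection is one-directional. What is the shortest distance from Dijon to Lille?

27

Candidate routes:
Dijon → Marseille → Lille: 10 + 17 = 27
Dijon → Marseille → Lyon → Rennes → Lille: 10 + 16 + 14 + 14 = 54
Shortest: 27 mi.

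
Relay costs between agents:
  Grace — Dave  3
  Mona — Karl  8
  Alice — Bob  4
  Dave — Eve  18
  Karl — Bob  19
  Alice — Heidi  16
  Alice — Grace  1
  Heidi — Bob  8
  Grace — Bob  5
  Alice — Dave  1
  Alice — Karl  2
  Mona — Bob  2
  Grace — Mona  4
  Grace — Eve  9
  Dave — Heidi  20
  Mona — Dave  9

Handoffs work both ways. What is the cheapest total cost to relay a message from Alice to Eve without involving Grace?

Comparing a few candidate routes:
Alice → Dave → Eve: 1 + 18 = 19
Alice → Karl → Mona → Dave → Eve: 2 + 8 + 9 + 18 = 37
Alice → Bob → Heidi → Dave → Eve: 4 + 8 + 20 + 18 = 50
Alice → Bob → Mona → Dave → Eve: 4 + 2 + 9 + 18 = 33
Shortest: 19.

19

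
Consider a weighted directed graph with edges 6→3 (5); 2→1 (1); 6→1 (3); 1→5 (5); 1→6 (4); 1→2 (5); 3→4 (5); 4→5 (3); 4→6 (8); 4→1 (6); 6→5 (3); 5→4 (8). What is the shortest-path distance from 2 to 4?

14

Routes from 2 to 4:
2→1→6→3→4: 1 + 4 + 5 + 5 = 15
2→1→5→4: 1 + 5 + 8 = 14
2→1→6→5→4: 1 + 4 + 3 + 8 = 16
Shortest: 14.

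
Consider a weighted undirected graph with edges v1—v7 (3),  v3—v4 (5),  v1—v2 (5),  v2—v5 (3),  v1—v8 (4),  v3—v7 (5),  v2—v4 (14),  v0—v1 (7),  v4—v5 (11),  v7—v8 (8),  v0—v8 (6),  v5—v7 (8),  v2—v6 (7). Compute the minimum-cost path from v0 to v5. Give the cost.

15

Some routes from v0 to v5:
v0-v8-v1-v7-v5: 6 + 4 + 3 + 8 = 21
v0-v1-v7-v5: 7 + 3 + 8 = 18
v0-v1-v2-v5: 7 + 5 + 3 = 15
v0-v8-v1-v2-v5: 6 + 4 + 5 + 3 = 18
v0-v8-v7-v5: 6 + 8 + 8 = 22
Best route has total 15.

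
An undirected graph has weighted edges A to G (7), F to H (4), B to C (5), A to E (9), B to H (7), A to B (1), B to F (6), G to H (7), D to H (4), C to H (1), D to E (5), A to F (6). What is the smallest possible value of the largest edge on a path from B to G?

7

Checking several routes:
B -> H -> F -> A -> G: max(7, 4, 6, 7) = 7
B -> C -> H -> F -> A -> G: max(5, 1, 4, 6, 7) = 7
B -> H -> G: max(7, 7) = 7
Smallest bottleneck: 7.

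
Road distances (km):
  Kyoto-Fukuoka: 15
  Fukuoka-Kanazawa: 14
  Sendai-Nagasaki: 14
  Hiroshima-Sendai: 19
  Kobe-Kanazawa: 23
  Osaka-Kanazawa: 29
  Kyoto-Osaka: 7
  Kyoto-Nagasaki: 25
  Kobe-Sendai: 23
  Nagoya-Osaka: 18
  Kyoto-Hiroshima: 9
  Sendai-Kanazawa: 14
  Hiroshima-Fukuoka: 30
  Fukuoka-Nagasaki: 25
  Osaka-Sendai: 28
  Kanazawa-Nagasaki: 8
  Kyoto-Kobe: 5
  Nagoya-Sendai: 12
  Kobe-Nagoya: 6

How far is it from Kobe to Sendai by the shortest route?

Some routes from Kobe to Sendai:
Kobe - Kyoto - Hiroshima - Sendai: 5 + 9 + 19 = 33
Kobe - Nagoya - Sendai: 6 + 12 = 18
Kobe - Sendai: 23
The minimum is 18 km.

18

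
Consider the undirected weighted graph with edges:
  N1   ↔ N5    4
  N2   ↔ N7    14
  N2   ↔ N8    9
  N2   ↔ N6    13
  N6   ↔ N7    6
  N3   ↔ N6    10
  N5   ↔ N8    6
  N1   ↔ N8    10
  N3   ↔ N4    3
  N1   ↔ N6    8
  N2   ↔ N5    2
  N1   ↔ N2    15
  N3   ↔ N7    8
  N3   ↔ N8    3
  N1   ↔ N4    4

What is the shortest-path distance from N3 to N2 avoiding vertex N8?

Checking several routes:
N3→N6→N2: 10 + 13 = 23
N3→N4→N1→N2: 3 + 4 + 15 = 22
N3→N4→N1→N5→N2: 3 + 4 + 4 + 2 = 13
N3→N7→N2: 8 + 14 = 22
Shortest: 13.

13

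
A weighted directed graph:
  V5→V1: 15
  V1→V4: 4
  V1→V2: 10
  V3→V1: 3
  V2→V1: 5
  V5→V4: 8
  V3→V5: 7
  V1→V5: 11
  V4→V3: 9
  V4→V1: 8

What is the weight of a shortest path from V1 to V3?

13

Candidate routes:
V1 -> V4 -> V3: 4 + 9 = 13
V1 -> V5 -> V4 -> V3: 11 + 8 + 9 = 28
The minimum is 13.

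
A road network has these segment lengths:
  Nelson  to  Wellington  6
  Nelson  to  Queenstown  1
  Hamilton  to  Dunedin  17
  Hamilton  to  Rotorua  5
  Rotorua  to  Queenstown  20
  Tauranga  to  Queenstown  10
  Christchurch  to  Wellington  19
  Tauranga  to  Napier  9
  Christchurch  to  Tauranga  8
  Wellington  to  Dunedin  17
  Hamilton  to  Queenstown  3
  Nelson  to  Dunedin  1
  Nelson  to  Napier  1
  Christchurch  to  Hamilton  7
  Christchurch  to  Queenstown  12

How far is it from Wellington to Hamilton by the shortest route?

10

Checking several routes:
Wellington - Dunedin - Nelson - Queenstown - Hamilton: 17 + 1 + 1 + 3 = 22
Wellington - Nelson - Queenstown - Christchurch - Hamilton: 6 + 1 + 12 + 7 = 26
Wellington - Nelson - Dunedin - Hamilton: 6 + 1 + 17 = 24
Wellington - Nelson - Queenstown - Hamilton: 6 + 1 + 3 = 10
Best route has total 10.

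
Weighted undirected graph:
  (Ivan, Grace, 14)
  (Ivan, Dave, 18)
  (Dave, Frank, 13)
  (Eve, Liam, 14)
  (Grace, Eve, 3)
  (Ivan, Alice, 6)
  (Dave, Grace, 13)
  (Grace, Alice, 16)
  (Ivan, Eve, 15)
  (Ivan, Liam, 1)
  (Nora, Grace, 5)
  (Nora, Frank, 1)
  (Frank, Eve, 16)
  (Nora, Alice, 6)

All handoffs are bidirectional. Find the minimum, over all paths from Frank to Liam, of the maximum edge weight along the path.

6

Some routes from Frank to Liam:
Frank-Dave-Grace-Ivan-Liam: max(13, 13, 14, 1) = 14
Frank-Dave-Grace-Nora-Alice-Ivan-Liam: max(13, 13, 5, 6, 6, 1) = 13
Frank-Nora-Alice-Ivan-Liam: max(1, 6, 6, 1) = 6
Smallest bottleneck: 6.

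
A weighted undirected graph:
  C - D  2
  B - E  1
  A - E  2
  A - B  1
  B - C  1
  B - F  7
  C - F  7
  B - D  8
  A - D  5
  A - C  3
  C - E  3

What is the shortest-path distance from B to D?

3

Checking several routes:
B → A → C → D: 1 + 3 + 2 = 6
B → A → D: 1 + 5 = 6
B → C → D: 1 + 2 = 3
The minimum is 3.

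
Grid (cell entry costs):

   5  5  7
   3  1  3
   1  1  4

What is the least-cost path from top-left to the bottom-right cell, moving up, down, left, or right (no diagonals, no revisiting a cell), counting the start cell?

14

Take (0,0) → (1,0) → (1,1) → (2,1) → (2,2) for a total of 5 + 3 + 1 + 1 + 4 = 14.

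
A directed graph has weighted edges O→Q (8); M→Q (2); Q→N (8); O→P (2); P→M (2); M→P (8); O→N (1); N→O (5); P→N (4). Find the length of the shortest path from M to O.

15

Routes from M to O:
M-P-N-O: 8 + 4 + 5 = 17
M-Q-N-O: 2 + 8 + 5 = 15
The minimum is 15.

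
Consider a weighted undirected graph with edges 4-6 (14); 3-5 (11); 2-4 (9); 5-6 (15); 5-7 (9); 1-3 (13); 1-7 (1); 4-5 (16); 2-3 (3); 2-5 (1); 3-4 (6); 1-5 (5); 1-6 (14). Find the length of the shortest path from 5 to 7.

6

Comparing a few candidate routes:
5-3-1-7: 11 + 13 + 1 = 25
5-2-3-1-7: 1 + 3 + 13 + 1 = 18
5-1-7: 5 + 1 = 6
5-7: 9
Shortest: 6.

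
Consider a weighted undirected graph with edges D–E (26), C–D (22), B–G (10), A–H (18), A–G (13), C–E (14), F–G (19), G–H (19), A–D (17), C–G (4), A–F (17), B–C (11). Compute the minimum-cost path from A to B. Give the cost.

23

Checking several routes:
A -> G -> B: 13 + 10 = 23
A -> G -> C -> B: 13 + 4 + 11 = 28
A -> F -> G -> B: 17 + 19 + 10 = 46
The minimum is 23.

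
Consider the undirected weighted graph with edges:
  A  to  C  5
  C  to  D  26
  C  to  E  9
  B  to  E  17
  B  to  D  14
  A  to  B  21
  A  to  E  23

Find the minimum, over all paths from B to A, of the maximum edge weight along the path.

Paths from B to A:
B → E → A: max(17, 23) = 23
B → D → C → A: max(14, 26, 5) = 26
B → D → C → E → A: max(14, 26, 9, 23) = 26
B → A: max(21) = 21
B → E → C → A: max(17, 9, 5) = 17
The minimum achievable maximum is 17.

17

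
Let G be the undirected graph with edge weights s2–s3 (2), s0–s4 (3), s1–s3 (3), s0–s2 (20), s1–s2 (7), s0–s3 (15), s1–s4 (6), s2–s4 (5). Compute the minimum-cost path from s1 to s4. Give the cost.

6

Checking several routes:
s1 - s4: 6
s1 - s2 - s4: 7 + 5 = 12
s1 - s3 - s2 - s4: 3 + 2 + 5 = 10
s1 - s3 - s2 - s0 - s4: 3 + 2 + 20 + 3 = 28
s1 - s2 - s3 - s0 - s4: 7 + 2 + 15 + 3 = 27
s1 - s3 - s0 - s4: 3 + 15 + 3 = 21
The minimum is 6.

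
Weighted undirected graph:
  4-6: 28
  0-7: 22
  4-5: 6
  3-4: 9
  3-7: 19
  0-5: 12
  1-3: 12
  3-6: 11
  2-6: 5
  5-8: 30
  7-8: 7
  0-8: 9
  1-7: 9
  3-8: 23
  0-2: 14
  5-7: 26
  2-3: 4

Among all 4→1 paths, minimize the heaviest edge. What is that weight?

Some routes from 4 to 1:
4 - 5 - 0 - 8 - 7 - 1: max(6, 12, 9, 7, 9) = 12
4 - 3 - 1: max(9, 12) = 12
4 - 5 - 0 - 2 - 6 - 3 - 1: max(6, 12, 14, 5, 11, 12) = 14
4 - 5 - 0 - 2 - 3 - 1: max(6, 12, 14, 4, 12) = 14
The minimum achievable maximum is 12.

12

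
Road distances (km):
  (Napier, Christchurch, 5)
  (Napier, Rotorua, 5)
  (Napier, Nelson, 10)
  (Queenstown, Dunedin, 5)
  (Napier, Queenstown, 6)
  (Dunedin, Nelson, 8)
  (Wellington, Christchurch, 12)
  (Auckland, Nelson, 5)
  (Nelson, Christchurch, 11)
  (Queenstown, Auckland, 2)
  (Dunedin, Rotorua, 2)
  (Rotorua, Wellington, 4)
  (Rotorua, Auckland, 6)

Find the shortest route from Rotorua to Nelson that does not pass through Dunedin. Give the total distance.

11

Some routes from Rotorua to Nelson avoiding Dunedin:
Rotorua-Auckland-Queenstown-Napier-Nelson: 6 + 2 + 6 + 10 = 24
Rotorua-Napier-Christchurch-Nelson: 5 + 5 + 11 = 21
Rotorua-Wellington-Christchurch-Nelson: 4 + 12 + 11 = 27
Rotorua-Napier-Nelson: 5 + 10 = 15
Rotorua-Napier-Queenstown-Auckland-Nelson: 5 + 6 + 2 + 5 = 18
Rotorua-Auckland-Nelson: 6 + 5 = 11
Best route has total 11 km.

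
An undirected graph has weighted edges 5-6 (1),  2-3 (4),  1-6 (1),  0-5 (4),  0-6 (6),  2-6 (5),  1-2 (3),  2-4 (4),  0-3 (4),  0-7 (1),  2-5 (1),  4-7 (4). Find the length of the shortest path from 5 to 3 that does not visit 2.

8

Candidate routes:
5 -> 0 -> 3: 4 + 4 = 8
5 -> 6 -> 0 -> 3: 1 + 6 + 4 = 11
The minimum is 8.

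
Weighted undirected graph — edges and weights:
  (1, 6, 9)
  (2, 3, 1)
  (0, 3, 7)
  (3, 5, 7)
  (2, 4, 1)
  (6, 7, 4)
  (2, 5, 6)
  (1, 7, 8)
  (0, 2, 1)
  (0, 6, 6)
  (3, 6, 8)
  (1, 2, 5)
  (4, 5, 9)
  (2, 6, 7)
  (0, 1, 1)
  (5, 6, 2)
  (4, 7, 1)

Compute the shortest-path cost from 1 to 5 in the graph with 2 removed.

9

Checking several routes:
1 → 7 → 4 → 5: 8 + 1 + 9 = 18
1 → 0 → 3 → 6 → 5: 1 + 7 + 8 + 2 = 18
1 → 0 → 6 → 5: 1 + 6 + 2 = 9
1 → 7 → 6 → 5: 8 + 4 + 2 = 14
1 → 0 → 3 → 5: 1 + 7 + 7 = 15
1 → 6 → 5: 9 + 2 = 11
The minimum is 9.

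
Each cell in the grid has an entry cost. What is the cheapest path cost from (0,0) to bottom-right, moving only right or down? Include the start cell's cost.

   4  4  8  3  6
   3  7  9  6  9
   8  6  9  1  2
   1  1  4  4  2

27

Best path: [0,0]→[1,0]→[2,0]→[3,0]→[3,1]→[3,2]→[3,3]→[3,4]
Cost: 4 + 3 + 8 + 1 + 1 + 4 + 4 + 2 = 27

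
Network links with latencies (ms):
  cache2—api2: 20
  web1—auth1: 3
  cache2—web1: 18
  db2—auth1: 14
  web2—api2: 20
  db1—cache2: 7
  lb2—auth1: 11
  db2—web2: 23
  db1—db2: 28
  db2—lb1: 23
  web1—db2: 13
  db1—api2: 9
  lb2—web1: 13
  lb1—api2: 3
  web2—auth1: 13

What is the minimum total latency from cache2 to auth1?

21

Some routes from cache2 to auth1:
cache2→db1→api2→web2→auth1: 7 + 9 + 20 + 13 = 49
cache2→db1→db2→auth1: 7 + 28 + 14 = 49
cache2→web1→auth1: 18 + 3 = 21
cache2→web1→db2→auth1: 18 + 13 + 14 = 45
cache2→web1→lb2→auth1: 18 + 13 + 11 = 42
cache2→db1→db2→web1→auth1: 7 + 28 + 13 + 3 = 51
The minimum is 21 ms.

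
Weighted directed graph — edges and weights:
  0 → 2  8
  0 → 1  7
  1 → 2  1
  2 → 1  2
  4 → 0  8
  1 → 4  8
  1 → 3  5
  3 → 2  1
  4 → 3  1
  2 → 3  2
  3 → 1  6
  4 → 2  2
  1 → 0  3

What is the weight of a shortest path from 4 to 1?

Comparing a few candidate routes:
4 - 3 - 1: 1 + 6 = 7
4 - 3 - 2 - 1: 1 + 1 + 2 = 4
4 - 0 - 1: 8 + 7 = 15
4 - 2 - 3 - 1: 2 + 2 + 6 = 10
4 - 2 - 1: 2 + 2 = 4
Shortest: 4.

4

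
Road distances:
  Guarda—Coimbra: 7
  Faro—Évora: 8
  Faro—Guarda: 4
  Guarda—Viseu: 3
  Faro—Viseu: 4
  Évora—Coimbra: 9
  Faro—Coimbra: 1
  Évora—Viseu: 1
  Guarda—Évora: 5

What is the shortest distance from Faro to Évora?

A few of the Faro→Évora routes:
Faro -> Coimbra -> Évora: 1 + 9 = 10
Faro -> Viseu -> Évora: 4 + 1 = 5
Faro -> Guarda -> Viseu -> Évora: 4 + 3 + 1 = 8
Faro -> Évora: 8
Faro -> Guarda -> Évora: 4 + 5 = 9
The minimum is 5.

5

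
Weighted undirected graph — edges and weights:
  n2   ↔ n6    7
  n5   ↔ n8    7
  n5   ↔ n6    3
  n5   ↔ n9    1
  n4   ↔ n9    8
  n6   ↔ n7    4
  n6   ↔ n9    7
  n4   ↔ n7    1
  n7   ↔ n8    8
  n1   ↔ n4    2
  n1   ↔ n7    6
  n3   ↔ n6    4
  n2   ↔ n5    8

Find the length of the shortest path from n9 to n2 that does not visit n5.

Candidate routes:
n9→n6→n2: 7 + 7 = 14
n9→n4→n1→n7→n6→n2: 8 + 2 + 6 + 4 + 7 = 27
n9→n4→n7→n6→n2: 8 + 1 + 4 + 7 = 20
Shortest: 14.

14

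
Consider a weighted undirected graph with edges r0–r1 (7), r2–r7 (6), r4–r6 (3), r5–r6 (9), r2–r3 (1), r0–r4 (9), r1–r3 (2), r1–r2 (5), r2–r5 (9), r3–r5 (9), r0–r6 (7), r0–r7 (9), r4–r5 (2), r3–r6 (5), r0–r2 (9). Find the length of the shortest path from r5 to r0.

A few of the r5→r0 routes:
r5-r4-r6-r0: 2 + 3 + 7 = 12
r5-r4-r0: 2 + 9 = 11
r5-r6-r0: 9 + 7 = 16
Shortest: 11.

11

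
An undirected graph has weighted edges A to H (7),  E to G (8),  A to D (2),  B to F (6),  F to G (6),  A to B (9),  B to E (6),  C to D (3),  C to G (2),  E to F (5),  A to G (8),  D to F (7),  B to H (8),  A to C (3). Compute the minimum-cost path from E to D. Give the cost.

Comparing a few candidate routes:
E→B→A→D: 6 + 9 + 2 = 17
E→F→G→C→D: 5 + 6 + 2 + 3 = 16
E→G→A→D: 8 + 8 + 2 = 18
E→F→D: 5 + 7 = 12
E→G→C→A→D: 8 + 2 + 3 + 2 = 15
E→G→C→D: 8 + 2 + 3 = 13
The minimum is 12.

12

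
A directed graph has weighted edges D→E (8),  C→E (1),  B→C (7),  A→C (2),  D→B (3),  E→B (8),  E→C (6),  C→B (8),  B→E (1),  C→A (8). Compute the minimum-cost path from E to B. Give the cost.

Paths from E to B:
E→B: 8
E→C→B: 6 + 8 = 14
Shortest: 8.

8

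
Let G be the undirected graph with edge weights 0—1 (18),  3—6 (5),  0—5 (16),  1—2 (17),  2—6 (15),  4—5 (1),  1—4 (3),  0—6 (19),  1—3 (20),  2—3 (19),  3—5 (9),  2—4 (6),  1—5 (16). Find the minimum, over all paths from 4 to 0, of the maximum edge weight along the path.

16

A few of the 4→0 routes:
4 -> 1 -> 5 -> 0: max(3, 16, 16) = 16
4 -> 2 -> 6 -> 3 -> 5 -> 0: max(6, 15, 5, 9, 16) = 16
4 -> 5 -> 0: max(1, 16) = 16
Best route has worst link 16.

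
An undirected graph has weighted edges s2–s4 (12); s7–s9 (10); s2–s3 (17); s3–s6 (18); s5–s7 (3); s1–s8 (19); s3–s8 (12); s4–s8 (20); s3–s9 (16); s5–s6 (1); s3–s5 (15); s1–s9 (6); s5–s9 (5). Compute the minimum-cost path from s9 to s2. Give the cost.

Checking several routes:
s9 → s3 → s2: 16 + 17 = 33
s9 → s5 → s6 → s3 → s2: 5 + 1 + 18 + 17 = 41
s9 → s5 → s3 → s2: 5 + 15 + 17 = 37
s9 → s7 → s5 → s3 → s2: 10 + 3 + 15 + 17 = 45
Shortest: 33.

33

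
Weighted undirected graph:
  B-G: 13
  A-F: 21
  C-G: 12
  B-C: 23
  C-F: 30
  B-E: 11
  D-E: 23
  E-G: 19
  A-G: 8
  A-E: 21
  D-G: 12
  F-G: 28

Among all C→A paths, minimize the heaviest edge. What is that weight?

Some routes from C to A:
C - G - B - E - A: max(12, 13, 11, 21) = 21
C - B - G - A: max(23, 13, 8) = 23
C - G - E - A: max(12, 19, 21) = 21
C - B - G - D - E - A: max(23, 13, 12, 23, 21) = 23
C - G - A: max(12, 8) = 12
Smallest bottleneck: 12.

12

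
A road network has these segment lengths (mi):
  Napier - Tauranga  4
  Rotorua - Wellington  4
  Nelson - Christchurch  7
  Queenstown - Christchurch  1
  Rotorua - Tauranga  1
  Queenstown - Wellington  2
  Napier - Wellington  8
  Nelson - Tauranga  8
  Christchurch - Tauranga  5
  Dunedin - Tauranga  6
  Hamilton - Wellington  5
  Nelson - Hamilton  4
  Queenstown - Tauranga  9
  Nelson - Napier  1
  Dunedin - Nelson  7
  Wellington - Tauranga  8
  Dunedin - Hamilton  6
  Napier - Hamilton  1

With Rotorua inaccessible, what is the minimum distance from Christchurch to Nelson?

Comparing a few candidate routes:
Christchurch -> Tauranga -> Nelson: 5 + 8 = 13
Christchurch -> Tauranga -> Napier -> Nelson: 5 + 4 + 1 = 10
Christchurch -> Nelson: 7
Christchurch -> Queenstown -> Wellington -> Napier -> Nelson: 1 + 2 + 8 + 1 = 12
Christchurch -> Queenstown -> Wellington -> Hamilton -> Nelson: 1 + 2 + 5 + 4 = 12
Christchurch -> Queenstown -> Wellington -> Hamilton -> Napier -> Nelson: 1 + 2 + 5 + 1 + 1 = 10
Shortest: 7 mi.

7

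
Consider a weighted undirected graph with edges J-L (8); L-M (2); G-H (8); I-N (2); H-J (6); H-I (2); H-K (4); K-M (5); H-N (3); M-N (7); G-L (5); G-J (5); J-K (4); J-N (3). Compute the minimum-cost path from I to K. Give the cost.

6

A few of the I→K routes:
I→N→J→K: 2 + 3 + 4 = 9
I→H→K: 2 + 4 = 6
I→H→J→K: 2 + 6 + 4 = 12
I→N→H→K: 2 + 3 + 4 = 9
Shortest: 6.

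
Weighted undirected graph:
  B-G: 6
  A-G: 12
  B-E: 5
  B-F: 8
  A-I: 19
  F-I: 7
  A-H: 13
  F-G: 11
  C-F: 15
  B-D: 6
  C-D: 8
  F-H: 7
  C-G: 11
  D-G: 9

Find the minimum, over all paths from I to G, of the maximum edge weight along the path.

A few of the I→G routes:
I→F→B→D→G: max(7, 8, 6, 9) = 9
I→F→B→D→C→G: max(7, 8, 6, 8, 11) = 11
I→F→B→G: max(7, 8, 6) = 8
The minimum achievable maximum is 8.

8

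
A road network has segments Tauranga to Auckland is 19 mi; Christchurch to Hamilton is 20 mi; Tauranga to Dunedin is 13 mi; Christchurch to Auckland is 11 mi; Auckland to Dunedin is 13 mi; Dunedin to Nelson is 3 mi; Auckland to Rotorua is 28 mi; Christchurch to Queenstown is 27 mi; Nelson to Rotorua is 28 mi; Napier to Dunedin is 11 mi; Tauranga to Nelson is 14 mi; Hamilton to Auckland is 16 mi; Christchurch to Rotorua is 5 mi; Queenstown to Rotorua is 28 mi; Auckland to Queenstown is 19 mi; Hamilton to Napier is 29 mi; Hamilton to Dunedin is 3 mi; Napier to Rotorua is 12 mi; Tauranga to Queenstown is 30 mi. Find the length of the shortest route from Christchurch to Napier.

A few of the Christchurch→Napier routes:
Christchurch -> Auckland -> Dunedin -> Napier: 11 + 13 + 11 = 35
Christchurch -> Hamilton -> Dunedin -> Napier: 20 + 3 + 11 = 34
Christchurch -> Auckland -> Hamilton -> Dunedin -> Napier: 11 + 16 + 3 + 11 = 41
Christchurch -> Rotorua -> Napier: 5 + 12 = 17
Shortest: 17 mi.

17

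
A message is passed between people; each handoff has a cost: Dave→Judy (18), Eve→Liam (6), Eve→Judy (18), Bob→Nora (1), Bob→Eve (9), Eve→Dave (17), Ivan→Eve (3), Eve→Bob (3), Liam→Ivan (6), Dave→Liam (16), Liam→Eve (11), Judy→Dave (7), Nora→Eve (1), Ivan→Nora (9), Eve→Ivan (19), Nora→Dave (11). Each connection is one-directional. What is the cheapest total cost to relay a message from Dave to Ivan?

22

Routes from Dave to Ivan:
Dave -> Liam -> Ivan: 16 + 6 = 22
Dave -> Liam -> Eve -> Ivan: 16 + 11 + 19 = 46
Best route has total 22.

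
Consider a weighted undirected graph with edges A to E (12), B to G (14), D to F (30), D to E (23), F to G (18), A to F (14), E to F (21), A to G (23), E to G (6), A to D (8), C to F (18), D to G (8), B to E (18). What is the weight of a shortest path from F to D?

Checking several routes:
F → D: 30
F → A → D: 14 + 8 = 22
F → G → D: 18 + 8 = 26
Best route has total 22.

22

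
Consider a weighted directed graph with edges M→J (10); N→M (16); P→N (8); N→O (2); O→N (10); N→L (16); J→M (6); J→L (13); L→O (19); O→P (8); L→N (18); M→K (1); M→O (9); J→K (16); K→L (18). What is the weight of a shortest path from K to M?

Paths from K to M:
K - L - N - M: 18 + 18 + 16 = 52
K - L - O - N - M: 18 + 19 + 10 + 16 = 63
K - L - O - P - N - M: 18 + 19 + 8 + 8 + 16 = 69
The minimum is 52.

52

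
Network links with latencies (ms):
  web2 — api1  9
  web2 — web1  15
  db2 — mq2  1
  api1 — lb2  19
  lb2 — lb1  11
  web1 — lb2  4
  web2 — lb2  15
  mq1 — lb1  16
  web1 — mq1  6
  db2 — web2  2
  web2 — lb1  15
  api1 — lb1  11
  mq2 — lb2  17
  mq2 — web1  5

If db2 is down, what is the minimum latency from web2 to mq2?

Checking several routes:
web2 -> lb2 -> web1 -> mq2: 15 + 4 + 5 = 24
web2 -> lb1 -> lb2 -> web1 -> mq2: 15 + 11 + 4 + 5 = 35
web2 -> web1 -> mq2: 15 + 5 = 20
web2 -> lb2 -> mq2: 15 + 17 = 32
Shortest: 20 ms.

20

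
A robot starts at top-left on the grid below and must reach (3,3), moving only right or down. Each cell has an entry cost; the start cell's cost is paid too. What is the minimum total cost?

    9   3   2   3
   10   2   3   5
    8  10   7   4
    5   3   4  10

36

Cheapest: [0,0] [0,1] [0,2] [0,3] [1,3] [2,3] [3,3]
  9 + 3 + 2 + 3 + 5 + 4 + 10 = 36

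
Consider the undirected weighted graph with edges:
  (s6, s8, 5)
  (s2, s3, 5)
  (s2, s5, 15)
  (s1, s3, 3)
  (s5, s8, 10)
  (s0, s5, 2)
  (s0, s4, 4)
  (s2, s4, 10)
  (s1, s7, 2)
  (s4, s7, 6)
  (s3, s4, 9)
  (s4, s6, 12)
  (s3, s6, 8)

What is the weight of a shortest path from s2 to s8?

18

A few of the s2→s8 routes:
s2-s4-s0-s5-s8: 10 + 4 + 2 + 10 = 26
s2-s5-s8: 15 + 10 = 25
s2-s3-s4-s0-s5-s8: 5 + 9 + 4 + 2 + 10 = 30
s2-s4-s6-s8: 10 + 12 + 5 = 27
s2-s3-s6-s8: 5 + 8 + 5 = 18
Best route has total 18.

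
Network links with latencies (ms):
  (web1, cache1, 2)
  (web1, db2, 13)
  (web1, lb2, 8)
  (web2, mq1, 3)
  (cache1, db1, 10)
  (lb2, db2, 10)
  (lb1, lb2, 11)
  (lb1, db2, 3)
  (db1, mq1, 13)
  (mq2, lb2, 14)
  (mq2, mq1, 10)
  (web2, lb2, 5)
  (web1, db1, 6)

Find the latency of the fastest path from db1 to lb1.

Some routes from db1 to lb1:
db1-web1-db2-lb1: 6 + 13 + 3 = 22
db1-web1-lb2-db2-lb1: 6 + 8 + 10 + 3 = 27
db1-web1-lb2-lb1: 6 + 8 + 11 = 25
Best route has total 22 ms.

22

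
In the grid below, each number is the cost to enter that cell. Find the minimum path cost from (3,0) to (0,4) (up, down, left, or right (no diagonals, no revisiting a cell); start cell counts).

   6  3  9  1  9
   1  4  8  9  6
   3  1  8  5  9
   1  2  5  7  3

30

Take [3,0] -> [3,1] -> [2,1] -> [1,1] -> [0,1] -> [0,2] -> [0,3] -> [0,4] for a total of 1 + 2 + 1 + 4 + 3 + 9 + 1 + 9 = 30.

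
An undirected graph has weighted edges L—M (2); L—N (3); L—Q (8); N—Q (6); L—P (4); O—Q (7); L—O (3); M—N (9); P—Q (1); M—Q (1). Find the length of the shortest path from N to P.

Checking several routes:
N → Q → P: 6 + 1 = 7
N → L → P: 3 + 4 = 7
N → L → M → Q → P: 3 + 2 + 1 + 1 = 7
The minimum is 7.

7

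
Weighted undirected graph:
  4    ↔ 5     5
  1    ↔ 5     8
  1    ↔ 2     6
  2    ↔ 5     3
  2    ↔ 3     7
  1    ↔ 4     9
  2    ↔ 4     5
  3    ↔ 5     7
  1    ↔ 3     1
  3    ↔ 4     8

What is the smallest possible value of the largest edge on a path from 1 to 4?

A few of the 1→4 routes:
1 -> 2 -> 3 -> 5 -> 4: max(6, 7, 7, 5) = 7
1 -> 2 -> 5 -> 4: max(6, 3, 5) = 6
1 -> 2 -> 4: max(6, 5) = 6
1 -> 3 -> 2 -> 5 -> 4: max(1, 7, 3, 5) = 7
1 -> 3 -> 2 -> 4: max(1, 7, 5) = 7
Smallest bottleneck: 6.

6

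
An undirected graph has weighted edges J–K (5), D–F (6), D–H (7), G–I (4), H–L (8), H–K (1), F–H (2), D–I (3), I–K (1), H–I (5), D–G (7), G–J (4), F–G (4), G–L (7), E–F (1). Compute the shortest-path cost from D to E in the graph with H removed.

Candidate routes:
D-F-E: 6 + 1 = 7
D-I-G-F-E: 3 + 4 + 4 + 1 = 12
D-I-K-J-G-F-E: 3 + 1 + 5 + 4 + 4 + 1 = 18
D-G-F-E: 7 + 4 + 1 = 12
Shortest: 7.

7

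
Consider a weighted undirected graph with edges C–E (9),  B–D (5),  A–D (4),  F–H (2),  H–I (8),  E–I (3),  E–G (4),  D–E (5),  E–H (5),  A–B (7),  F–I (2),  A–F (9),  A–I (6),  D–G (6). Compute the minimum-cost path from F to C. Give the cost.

Checking several routes:
F -> H -> I -> E -> C: 2 + 8 + 3 + 9 = 22
F -> I -> A -> D -> E -> C: 2 + 6 + 4 + 5 + 9 = 26
F -> I -> H -> E -> C: 2 + 8 + 5 + 9 = 24
F -> I -> E -> C: 2 + 3 + 9 = 14
F -> H -> E -> C: 2 + 5 + 9 = 16
The minimum is 14.

14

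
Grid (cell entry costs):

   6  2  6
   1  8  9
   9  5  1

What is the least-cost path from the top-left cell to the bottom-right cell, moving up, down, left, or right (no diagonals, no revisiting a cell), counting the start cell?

Best path: r0c0 → r1c0 → r1c1 → r2c1 → r2c2
Cost: 6 + 1 + 8 + 5 + 1 = 21

21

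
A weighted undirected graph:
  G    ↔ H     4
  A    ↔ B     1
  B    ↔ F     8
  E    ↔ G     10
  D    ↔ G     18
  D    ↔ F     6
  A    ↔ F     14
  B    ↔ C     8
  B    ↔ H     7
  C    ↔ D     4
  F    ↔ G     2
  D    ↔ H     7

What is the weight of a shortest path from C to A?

Some routes from C to A:
C - D - F - A: 4 + 6 + 14 = 24
C - D - F - B - A: 4 + 6 + 8 + 1 = 19
C - B - A: 8 + 1 = 9
C - D - H - G - F - B - A: 4 + 7 + 4 + 2 + 8 + 1 = 26
C - D - F - G - H - B - A: 4 + 6 + 2 + 4 + 7 + 1 = 24
C - D - H - B - A: 4 + 7 + 7 + 1 = 19
Shortest: 9.

9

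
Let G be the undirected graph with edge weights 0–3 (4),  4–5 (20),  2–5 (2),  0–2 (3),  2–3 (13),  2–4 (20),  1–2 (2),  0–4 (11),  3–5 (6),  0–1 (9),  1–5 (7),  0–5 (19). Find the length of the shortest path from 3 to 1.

9

Checking several routes:
3 - 5 - 1: 6 + 7 = 13
3 - 2 - 1: 13 + 2 = 15
3 - 0 - 2 - 5 - 1: 4 + 3 + 2 + 7 = 16
3 - 0 - 2 - 1: 4 + 3 + 2 = 9
3 - 5 - 2 - 1: 6 + 2 + 2 = 10
3 - 0 - 1: 4 + 9 = 13
The minimum is 9.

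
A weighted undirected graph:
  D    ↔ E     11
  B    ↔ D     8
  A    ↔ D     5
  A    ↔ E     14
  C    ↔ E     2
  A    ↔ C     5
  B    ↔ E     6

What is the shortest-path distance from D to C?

Some routes from D to C:
D - E - A - C: 11 + 14 + 5 = 30
D - E - C: 11 + 2 = 13
D - A - C: 5 + 5 = 10
D - A - E - C: 5 + 14 + 2 = 21
D - B - E - C: 8 + 6 + 2 = 16
Best route has total 10.

10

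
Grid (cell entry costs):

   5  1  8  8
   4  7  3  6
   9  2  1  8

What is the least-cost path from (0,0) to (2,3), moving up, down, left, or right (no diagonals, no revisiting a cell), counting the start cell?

24

Best path: (0,0) (0,1) (1,1) (2,1) (2,2) (2,3)
Cost: 5 + 1 + 7 + 2 + 1 + 8 = 24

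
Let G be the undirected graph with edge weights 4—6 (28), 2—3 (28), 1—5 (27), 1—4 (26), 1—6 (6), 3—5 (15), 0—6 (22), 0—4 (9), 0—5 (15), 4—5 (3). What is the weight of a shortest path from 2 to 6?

A few of the 2→6 routes:
2 -> 3 -> 5 -> 4 -> 0 -> 6: 28 + 15 + 3 + 9 + 22 = 77
2 -> 3 -> 5 -> 1 -> 6: 28 + 15 + 27 + 6 = 76
2 -> 3 -> 5 -> 4 -> 6: 28 + 15 + 3 + 28 = 74
Best route has total 74.

74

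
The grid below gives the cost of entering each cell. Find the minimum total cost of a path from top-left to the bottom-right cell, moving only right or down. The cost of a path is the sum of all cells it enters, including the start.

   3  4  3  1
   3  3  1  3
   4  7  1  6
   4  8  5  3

Take [0,0] → [1,0] → [1,1] → [1,2] → [2,2] → [3,2] → [3,3] for a total of 3 + 3 + 3 + 1 + 1 + 5 + 3 = 19.

19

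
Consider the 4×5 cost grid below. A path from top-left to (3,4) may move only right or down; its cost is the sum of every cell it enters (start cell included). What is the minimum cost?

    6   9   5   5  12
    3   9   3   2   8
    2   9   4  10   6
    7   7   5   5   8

One optimal route is [0,0] [1,0] [2,0] [2,1] [2,2] [3,2] [3,3] [3,4].
Its cost is 6 + 3 + 2 + 9 + 4 + 5 + 5 + 8 = 42.

42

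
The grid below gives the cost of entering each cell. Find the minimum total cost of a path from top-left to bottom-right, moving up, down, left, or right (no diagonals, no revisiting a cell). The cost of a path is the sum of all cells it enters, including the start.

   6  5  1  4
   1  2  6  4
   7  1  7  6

23

Path (0,0)→(1,0)→(1,1)→(2,1)→(2,2)→(2,3): 6 + 1 + 2 + 1 + 7 + 6 = 23.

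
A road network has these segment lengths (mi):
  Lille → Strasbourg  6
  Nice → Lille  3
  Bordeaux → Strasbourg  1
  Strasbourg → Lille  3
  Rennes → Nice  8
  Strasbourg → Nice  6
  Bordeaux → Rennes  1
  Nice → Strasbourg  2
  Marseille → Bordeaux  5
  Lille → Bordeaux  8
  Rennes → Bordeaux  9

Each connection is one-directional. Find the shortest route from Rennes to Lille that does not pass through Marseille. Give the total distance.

Paths from Rennes to Lille avoiding Marseille:
Rennes - Nice - Strasbourg - Lille: 8 + 2 + 3 = 13
Rennes - Nice - Lille: 8 + 3 = 11
Rennes - Bordeaux - Strasbourg - Nice - Lille: 9 + 1 + 6 + 3 = 19
Rennes - Bordeaux - Strasbourg - Lille: 9 + 1 + 3 = 13
Best route has total 11 mi.

11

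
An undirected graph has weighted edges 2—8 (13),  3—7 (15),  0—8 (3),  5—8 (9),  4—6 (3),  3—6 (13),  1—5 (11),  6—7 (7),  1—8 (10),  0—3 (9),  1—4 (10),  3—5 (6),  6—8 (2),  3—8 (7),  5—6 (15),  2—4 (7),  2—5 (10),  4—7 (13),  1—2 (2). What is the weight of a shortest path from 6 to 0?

A few of the 6→0 routes:
6-8-3-0: 2 + 7 + 9 = 18
6-3-0: 13 + 9 = 22
6-8-0: 2 + 3 = 5
Best route has total 5.

5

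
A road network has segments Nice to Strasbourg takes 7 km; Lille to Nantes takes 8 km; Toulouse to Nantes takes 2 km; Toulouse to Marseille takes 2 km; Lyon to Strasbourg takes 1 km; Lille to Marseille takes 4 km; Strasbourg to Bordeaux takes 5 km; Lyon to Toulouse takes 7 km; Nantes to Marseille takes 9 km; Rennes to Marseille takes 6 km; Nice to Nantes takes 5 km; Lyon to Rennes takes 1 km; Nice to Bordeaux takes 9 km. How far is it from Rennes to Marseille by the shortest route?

6

Some routes from Rennes to Marseille:
Rennes - Lyon - Toulouse - Nantes - Lille - Marseille: 1 + 7 + 2 + 8 + 4 = 22
Rennes - Lyon - Toulouse - Nantes - Marseille: 1 + 7 + 2 + 9 = 19
Rennes - Lyon - Toulouse - Marseille: 1 + 7 + 2 = 10
Rennes - Marseille: 6
Rennes - Lyon - Strasbourg - Nice - Nantes - Toulouse - Marseille: 1 + 1 + 7 + 5 + 2 + 2 = 18
Shortest: 6 km.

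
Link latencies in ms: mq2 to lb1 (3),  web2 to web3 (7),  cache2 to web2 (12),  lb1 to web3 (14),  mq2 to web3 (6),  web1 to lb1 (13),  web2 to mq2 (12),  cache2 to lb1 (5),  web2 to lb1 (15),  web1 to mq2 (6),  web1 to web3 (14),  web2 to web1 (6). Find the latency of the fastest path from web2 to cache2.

Checking several routes:
web2 → web1 → mq2 → lb1 → cache2: 6 + 6 + 3 + 5 = 20
web2 → cache2: 12
web2 → web3 → mq2 → lb1 → cache2: 7 + 6 + 3 + 5 = 21
web2 → lb1 → cache2: 15 + 5 = 20
web2 → mq2 → lb1 → cache2: 12 + 3 + 5 = 20
web2 → web1 → lb1 → cache2: 6 + 13 + 5 = 24
Shortest: 12 ms.

12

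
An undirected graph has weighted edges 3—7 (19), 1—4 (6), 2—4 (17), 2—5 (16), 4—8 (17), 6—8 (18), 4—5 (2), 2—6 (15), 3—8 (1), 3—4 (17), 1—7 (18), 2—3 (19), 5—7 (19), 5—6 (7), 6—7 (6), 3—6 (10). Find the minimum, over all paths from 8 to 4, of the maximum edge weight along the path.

Checking several routes:
8 - 3 - 6 - 2 - 5 - 4: max(1, 10, 15, 16, 2) = 16
8 - 3 - 6 - 5 - 4: max(1, 10, 7, 2) = 10
8 - 3 - 6 - 2 - 4: max(1, 10, 15, 17) = 17
8 - 3 - 6 - 5 - 2 - 4: max(1, 10, 7, 16, 17) = 17
8 - 4: max(17) = 17
Best route has worst link 10.

10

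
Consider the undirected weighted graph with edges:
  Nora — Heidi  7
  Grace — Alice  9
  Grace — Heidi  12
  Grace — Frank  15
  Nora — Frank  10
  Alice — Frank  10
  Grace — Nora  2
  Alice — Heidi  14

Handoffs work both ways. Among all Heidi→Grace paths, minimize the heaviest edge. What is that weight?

Checking several routes:
Heidi -> Nora -> Frank -> Alice -> Grace: max(7, 10, 10, 9) = 10
Heidi -> Grace: max(12) = 12
Heidi -> Nora -> Grace: max(7, 2) = 7
The minimum achievable maximum is 7.

7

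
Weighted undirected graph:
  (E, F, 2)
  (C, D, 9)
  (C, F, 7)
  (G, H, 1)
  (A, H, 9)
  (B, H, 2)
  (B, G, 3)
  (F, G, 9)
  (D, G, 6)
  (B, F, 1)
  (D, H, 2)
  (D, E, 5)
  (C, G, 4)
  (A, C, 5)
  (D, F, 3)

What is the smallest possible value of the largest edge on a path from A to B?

5

A few of the A→B routes:
A -> C -> G -> H -> D -> F -> B: max(5, 4, 1, 2, 3, 1) = 5
A -> C -> G -> B: max(5, 4, 3) = 5
A -> C -> G -> H -> B: max(5, 4, 1, 2) = 5
A -> C -> G -> H -> D -> E -> F -> B: max(5, 4, 1, 2, 5, 2, 1) = 5
Smallest bottleneck: 5.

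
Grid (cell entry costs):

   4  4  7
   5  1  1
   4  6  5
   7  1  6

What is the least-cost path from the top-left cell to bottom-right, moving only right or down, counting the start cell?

21

Cheapest: r0c0→r0c1→r1c1→r1c2→r2c2→r3c2
  4 + 4 + 1 + 1 + 5 + 6 = 21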